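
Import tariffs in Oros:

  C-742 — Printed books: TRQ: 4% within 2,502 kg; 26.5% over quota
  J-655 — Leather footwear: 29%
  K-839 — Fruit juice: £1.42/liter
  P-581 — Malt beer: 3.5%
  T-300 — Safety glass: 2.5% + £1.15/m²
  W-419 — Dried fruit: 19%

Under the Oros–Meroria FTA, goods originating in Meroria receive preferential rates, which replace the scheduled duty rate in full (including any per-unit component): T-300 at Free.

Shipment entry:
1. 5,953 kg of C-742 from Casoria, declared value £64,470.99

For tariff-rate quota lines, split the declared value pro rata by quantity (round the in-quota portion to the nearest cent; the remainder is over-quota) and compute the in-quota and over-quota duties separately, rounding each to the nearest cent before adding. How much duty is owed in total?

Line 1 (C-742, Casoria, 5,953 kg, £64,470.99):
Code C-742 is under a tariff-rate quota (threshold 2,502 kg). In-quota: 2,502 kg at 4%; over-quota: 3,451 kg at 26.5%.
Pro-rata value split: in-quota = £64,470.99 × 2,502/5,953 = £27,096.66; over-quota = £64,470.99 − £27,096.66 = £37,374.33.
In-quota duty = £27,096.66 × 4% = £1,083.87. Over-quota duty = £37,374.33 × 26.5% = £9,904.20.
Line duty = £1,083.87 + £9,904.20 = £10,988.07.

£10,988.07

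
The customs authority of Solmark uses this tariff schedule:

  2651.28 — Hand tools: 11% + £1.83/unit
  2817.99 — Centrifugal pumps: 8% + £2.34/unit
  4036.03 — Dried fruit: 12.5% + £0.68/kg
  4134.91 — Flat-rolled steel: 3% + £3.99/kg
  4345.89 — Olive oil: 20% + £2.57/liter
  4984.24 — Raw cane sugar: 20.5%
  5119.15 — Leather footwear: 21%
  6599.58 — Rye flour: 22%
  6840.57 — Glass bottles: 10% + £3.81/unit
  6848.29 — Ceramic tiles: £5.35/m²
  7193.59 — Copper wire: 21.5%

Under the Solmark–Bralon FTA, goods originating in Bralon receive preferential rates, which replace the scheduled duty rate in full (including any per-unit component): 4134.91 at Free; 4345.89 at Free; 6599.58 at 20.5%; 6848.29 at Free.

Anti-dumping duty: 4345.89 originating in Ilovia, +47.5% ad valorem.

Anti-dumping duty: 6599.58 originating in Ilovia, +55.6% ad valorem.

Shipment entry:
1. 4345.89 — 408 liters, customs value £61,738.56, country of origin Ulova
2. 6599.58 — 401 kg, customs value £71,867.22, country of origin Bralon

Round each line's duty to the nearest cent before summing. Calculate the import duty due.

£28,129.05

Line 1 (4345.89, Ulova, 408 liters, £61,738.56):
Base rate for 4345.89 is 20% + £2.57/liter.
4345.89 has an FTA preferential rate, but origin Ulova is not Bralon; base rate stands.
The additional-duty order on 4345.89 targets Ilovia, not Ulova; it does not apply.
Duty = £61,738.56 × 20% + 408 × £2.57 = £13,396.27.
Line 2 (6599.58, Bralon, 401 kg, £71,867.22):
Base rate for 6599.58 is 22%.
Origin Bralon qualifies under the Solmark–Bralon agreement and 6599.58 is covered: preferential rate 20.5% applies instead.
The additional-duty order on 6599.58 targets Ilovia, not Bralon; it does not apply.
Duty = £71,867.22 × 20.5% = £14,732.78.
Total = £13,396.27 + £14,732.78 = £28,129.05.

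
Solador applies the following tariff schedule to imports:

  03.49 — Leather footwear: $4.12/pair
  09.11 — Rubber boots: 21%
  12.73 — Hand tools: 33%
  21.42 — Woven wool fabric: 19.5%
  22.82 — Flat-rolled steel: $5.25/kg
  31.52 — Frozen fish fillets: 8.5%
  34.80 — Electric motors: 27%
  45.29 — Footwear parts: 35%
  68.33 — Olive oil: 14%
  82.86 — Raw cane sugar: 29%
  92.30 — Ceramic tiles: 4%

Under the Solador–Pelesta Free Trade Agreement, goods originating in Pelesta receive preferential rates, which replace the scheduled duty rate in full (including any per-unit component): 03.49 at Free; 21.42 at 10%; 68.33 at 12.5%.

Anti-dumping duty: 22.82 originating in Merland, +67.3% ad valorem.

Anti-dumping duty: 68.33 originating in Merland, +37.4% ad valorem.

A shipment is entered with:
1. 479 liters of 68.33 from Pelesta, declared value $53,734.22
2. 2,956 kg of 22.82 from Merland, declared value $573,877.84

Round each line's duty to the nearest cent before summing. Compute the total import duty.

Line 1 (68.33, Pelesta, 479 liters, $53,734.22):
Base rate for 68.33 is 14%.
Origin Pelesta qualifies under the Solador–Pelesta agreement and 68.33 is covered: preferential rate 12.5% applies instead.
The additional-duty order on 68.33 targets Merland, not Pelesta; it does not apply.
Duty = $53,734.22 × 12.5% = $6,716.78.
Line 2 (22.82, Merland, 2,956 kg, $573,877.84):
Base rate for 22.82 is $5.25/kg.
Additional duty on 22.82 from Merland: +67.3% ad valorem. Applied ad valorem rate = 67.3%.
Duty = $573,877.84 × 67.3% + 2,956 × $5.25 = $401,738.79.
Total = $6,716.78 + $401,738.79 = $408,455.57.

$408,455.57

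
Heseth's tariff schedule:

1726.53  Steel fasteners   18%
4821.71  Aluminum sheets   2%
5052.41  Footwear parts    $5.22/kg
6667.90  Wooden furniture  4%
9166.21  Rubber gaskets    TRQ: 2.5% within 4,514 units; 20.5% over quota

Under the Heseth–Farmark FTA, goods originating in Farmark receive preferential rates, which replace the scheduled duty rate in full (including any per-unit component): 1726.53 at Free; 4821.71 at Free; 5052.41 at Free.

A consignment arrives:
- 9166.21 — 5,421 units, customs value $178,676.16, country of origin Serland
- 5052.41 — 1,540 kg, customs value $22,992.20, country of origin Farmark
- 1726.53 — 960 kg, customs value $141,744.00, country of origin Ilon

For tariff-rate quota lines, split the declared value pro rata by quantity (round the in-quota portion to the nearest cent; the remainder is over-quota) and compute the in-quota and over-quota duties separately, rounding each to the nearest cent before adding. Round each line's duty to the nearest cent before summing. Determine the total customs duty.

$35,361.88

Line 1 (9166.21, Serland, 5,421 units, $178,676.16):
Code 9166.21 is under a tariff-rate quota (threshold 4,514 units). In-quota: 4,514 units at 2.5%; over-quota: 907 units at 20.5%.
Pro-rata value split: in-quota = $178,676.16 × 4,514/5,421 = $148,781.44; over-quota = $178,676.16 − $148,781.44 = $29,894.72.
In-quota duty = $148,781.44 × 2.5% = $3,719.54. Over-quota duty = $29,894.72 × 20.5% = $6,128.42.
Line duty = $3,719.54 + $6,128.42 = $9,847.96.
Line 2 (5052.41, Farmark, 1,540 kg, $22,992.20):
Base rate for 5052.41 is $5.22/kg.
Origin Farmark qualifies under the Heseth–Farmark agreement and 5052.41 is covered: preferential rate Free applies instead.
Duty = $22,992.20 × 0% = $0.00.
Line 3 (1726.53, Ilon, 960 kg, $141,744.00):
Base rate for 1726.53 is 18%.
1726.53 has an FTA preferential rate, but origin Ilon is not Farmark; base rate stands.
Duty = $141,744.00 × 18% = $25,513.92.
Total = $9,847.96 + $0.00 + $25,513.92 = $35,361.88.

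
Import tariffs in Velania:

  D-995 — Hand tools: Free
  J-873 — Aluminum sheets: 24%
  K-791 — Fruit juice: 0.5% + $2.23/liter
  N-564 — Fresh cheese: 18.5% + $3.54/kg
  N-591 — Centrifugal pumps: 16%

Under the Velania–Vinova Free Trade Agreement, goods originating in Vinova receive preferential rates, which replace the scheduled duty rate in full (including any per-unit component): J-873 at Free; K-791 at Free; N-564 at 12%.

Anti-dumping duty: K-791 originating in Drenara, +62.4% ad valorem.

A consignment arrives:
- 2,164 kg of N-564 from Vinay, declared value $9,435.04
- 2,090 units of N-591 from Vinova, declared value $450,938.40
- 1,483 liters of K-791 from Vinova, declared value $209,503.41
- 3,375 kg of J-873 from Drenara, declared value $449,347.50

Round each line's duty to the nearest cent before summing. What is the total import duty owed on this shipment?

$189,399.58

Line 1 (N-564, Vinay, 2,164 kg, $9,435.04):
Base rate for N-564 is 18.5% + $3.54/kg.
N-564 has an FTA preferential rate, but origin Vinay is not Vinova; base rate stands.
Duty = $9,435.04 × 18.5% + 2,164 × $3.54 = $9,406.04.
Line 2 (N-591, Vinova, 2,090 units, $450,938.40):
Base rate for N-591 is 16%.
Origin Vinova is the FTA partner but N-591 is not on the preference list; base rate stands.
Duty = $450,938.40 × 16% = $72,150.14.
Line 3 (K-791, Vinova, 1,483 liters, $209,503.41):
Base rate for K-791 is 0.5% + $2.23/liter.
Origin Vinova qualifies under the Velania–Vinova agreement and K-791 is covered: preferential rate Free applies instead.
The additional-duty order on K-791 targets Drenara, not Vinova; it does not apply.
Duty = $209,503.41 × 0% = $0.00.
Line 4 (J-873, Drenara, 3,375 kg, $449,347.50):
Base rate for J-873 is 24%.
J-873 has an FTA preferential rate, but origin Drenara is not Vinova; base rate stands.
Duty = $449,347.50 × 24% = $107,843.40.
Total = $9,406.04 + $72,150.14 + $0.00 + $107,843.40 = $189,399.58.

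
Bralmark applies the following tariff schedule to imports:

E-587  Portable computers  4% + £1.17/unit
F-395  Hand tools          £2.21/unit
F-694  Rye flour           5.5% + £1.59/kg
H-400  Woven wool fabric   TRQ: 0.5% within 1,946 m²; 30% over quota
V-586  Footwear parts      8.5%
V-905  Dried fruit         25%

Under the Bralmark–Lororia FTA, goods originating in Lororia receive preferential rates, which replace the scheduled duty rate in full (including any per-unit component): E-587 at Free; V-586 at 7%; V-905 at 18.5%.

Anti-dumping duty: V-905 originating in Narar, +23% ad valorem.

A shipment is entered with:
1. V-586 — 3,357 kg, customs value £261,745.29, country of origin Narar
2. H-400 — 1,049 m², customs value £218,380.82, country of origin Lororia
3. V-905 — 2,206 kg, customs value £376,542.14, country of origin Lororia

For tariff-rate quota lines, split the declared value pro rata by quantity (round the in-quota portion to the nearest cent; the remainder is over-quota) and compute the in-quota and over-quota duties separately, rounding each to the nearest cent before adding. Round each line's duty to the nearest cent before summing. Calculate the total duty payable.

£93,000.55

Line 1 (V-586, Narar, 3,357 kg, £261,745.29):
Base rate for V-586 is 8.5%.
V-586 has an FTA preferential rate, but origin Narar is not Lororia; base rate stands.
Duty = £261,745.29 × 8.5% = £22,248.35.
Line 2 (H-400, Lororia, 1,049 m², £218,380.82):
Code H-400 is under a tariff-rate quota (threshold 1,946 m²). Quantity 1,049 m² is within the quota, so the in-quota rate 0.5% applies to the full value.
Duty = £218,380.82 × 0.5% = £1,091.90.
Line 3 (V-905, Lororia, 2,206 kg, £376,542.14):
Base rate for V-905 is 25%.
Origin Lororia qualifies under the Bralmark–Lororia agreement and V-905 is covered: preferential rate 18.5% applies instead.
The additional-duty order on V-905 targets Narar, not Lororia; it does not apply.
Duty = £376,542.14 × 18.5% = £69,660.30.
Total = £22,248.35 + £1,091.90 + £69,660.30 = £93,000.55.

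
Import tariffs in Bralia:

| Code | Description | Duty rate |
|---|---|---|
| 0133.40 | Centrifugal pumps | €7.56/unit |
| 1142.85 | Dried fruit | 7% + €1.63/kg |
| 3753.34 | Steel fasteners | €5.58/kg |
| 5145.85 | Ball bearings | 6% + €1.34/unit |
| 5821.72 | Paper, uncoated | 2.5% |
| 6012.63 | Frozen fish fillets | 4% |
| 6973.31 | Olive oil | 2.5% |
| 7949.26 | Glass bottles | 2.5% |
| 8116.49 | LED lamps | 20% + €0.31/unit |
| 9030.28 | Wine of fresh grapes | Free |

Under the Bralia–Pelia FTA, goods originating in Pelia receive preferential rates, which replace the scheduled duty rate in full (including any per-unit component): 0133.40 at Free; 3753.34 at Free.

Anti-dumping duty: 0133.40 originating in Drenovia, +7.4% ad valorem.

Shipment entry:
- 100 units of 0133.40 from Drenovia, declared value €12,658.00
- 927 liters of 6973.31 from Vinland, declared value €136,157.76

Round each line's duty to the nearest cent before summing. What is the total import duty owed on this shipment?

€5,096.63

Line 1 (0133.40, Drenovia, 100 units, €12,658.00):
Base rate for 0133.40 is €7.56/unit.
0133.40 has an FTA preferential rate, but origin Drenovia is not Pelia; base rate stands.
Additional duty on 0133.40 from Drenovia: +7.4% ad valorem. Applied ad valorem rate = 7.4%.
Duty = €12,658.00 × 7.4% + 100 × €7.56 = €1,692.69.
Line 2 (6973.31, Vinland, 927 liters, €136,157.76):
Base rate for 6973.31 is 2.5%.
Duty = €136,157.76 × 2.5% = €3,403.94.
Total = €1,692.69 + €3,403.94 = €5,096.63.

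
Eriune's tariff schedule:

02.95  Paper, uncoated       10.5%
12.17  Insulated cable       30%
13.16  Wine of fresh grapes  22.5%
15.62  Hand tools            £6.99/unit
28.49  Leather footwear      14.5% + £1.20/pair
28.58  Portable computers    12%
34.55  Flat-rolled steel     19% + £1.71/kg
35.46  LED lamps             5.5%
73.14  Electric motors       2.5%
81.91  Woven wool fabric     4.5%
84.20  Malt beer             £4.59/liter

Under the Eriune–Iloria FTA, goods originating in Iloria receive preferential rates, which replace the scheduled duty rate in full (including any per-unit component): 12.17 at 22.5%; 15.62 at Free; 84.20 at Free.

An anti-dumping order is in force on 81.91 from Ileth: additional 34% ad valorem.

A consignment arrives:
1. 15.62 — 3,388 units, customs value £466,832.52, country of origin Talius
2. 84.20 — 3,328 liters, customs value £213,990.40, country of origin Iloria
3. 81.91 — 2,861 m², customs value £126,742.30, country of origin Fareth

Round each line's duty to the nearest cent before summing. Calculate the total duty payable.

£29,385.52

Line 1 (15.62, Talius, 3,388 units, £466,832.52):
Base rate for 15.62 is £6.99/unit.
15.62 has an FTA preferential rate, but origin Talius is not Iloria; base rate stands.
Duty = 3,388 × £6.99 = £23,682.12.
Line 2 (84.20, Iloria, 3,328 liters, £213,990.40):
Base rate for 84.20 is £4.59/liter.
Origin Iloria qualifies under the Eriune–Iloria agreement and 84.20 is covered: preferential rate Free applies instead.
Duty = £213,990.40 × 0% = £0.00.
Line 3 (81.91, Fareth, 2,861 m², £126,742.30):
Base rate for 81.91 is 4.5%.
The additional-duty order on 81.91 targets Ileth, not Fareth; it does not apply.
Duty = £126,742.30 × 4.5% = £5,703.40.
Total = £23,682.12 + £0.00 + £5,703.40 = £29,385.52.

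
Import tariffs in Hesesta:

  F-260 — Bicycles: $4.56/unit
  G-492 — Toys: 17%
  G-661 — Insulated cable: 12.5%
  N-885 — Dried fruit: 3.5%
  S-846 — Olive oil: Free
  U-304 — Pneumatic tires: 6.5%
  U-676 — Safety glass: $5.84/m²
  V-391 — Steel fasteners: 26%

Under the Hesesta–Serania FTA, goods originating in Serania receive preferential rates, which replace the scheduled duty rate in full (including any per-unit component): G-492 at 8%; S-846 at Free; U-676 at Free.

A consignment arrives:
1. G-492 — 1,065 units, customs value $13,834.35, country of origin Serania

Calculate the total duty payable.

Line 1 (G-492, Serania, 1,065 units, $13,834.35):
Base rate for G-492 is 17%.
Origin Serania qualifies under the Hesesta–Serania agreement and G-492 is covered: preferential rate 8% applies instead.
Duty = $13,834.35 × 8% = $1,106.75.

$1,106.75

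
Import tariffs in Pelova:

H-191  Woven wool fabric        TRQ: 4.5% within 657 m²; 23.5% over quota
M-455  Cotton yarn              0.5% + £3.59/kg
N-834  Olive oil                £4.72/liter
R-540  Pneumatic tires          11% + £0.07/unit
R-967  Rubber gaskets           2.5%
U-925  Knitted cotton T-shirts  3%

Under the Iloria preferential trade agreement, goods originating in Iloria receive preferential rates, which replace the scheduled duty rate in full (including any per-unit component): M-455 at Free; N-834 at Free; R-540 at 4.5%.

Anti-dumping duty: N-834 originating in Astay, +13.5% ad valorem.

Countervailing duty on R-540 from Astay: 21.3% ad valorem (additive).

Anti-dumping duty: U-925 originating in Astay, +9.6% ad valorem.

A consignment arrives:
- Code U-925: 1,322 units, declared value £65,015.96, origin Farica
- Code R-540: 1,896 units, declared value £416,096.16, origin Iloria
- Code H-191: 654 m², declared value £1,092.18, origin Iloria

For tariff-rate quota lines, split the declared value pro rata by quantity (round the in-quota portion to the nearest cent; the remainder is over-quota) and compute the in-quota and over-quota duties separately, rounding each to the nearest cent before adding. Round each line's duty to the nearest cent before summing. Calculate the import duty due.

Line 1 (U-925, Farica, 1,322 units, £65,015.96):
Base rate for U-925 is 3%.
The additional-duty order on U-925 targets Astay, not Farica; it does not apply.
Duty = £65,015.96 × 3% = £1,950.48.
Line 2 (R-540, Iloria, 1,896 units, £416,096.16):
Base rate for R-540 is 11% + £0.07/unit.
Origin Iloria qualifies under the Pelova–Iloria agreement and R-540 is covered: preferential rate 4.5% applies instead.
The additional-duty order on R-540 targets Astay, not Iloria; it does not apply.
Duty = £416,096.16 × 4.5% = £18,724.33.
Line 3 (H-191, Iloria, 654 m², £1,092.18):
Code H-191 is under a tariff-rate quota (threshold 657 m²). Quantity 654 m² is within the quota, so the in-quota rate 4.5% applies to the full value.
Duty = £1,092.18 × 4.5% = £49.15.
Total = £1,950.48 + £18,724.33 + £49.15 = £20,723.96.

£20,723.96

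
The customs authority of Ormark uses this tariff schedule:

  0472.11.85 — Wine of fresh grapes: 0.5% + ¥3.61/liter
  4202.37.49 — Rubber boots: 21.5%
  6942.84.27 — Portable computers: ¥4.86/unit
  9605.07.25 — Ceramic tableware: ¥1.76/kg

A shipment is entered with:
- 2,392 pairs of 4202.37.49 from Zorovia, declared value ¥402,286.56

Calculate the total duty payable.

¥86,491.61

Line 1 (4202.37.49, Zorovia, 2,392 pairs, ¥402,286.56):
Base rate for 4202.37.49 is 21.5%.
Duty = ¥402,286.56 × 21.5% = ¥86,491.61.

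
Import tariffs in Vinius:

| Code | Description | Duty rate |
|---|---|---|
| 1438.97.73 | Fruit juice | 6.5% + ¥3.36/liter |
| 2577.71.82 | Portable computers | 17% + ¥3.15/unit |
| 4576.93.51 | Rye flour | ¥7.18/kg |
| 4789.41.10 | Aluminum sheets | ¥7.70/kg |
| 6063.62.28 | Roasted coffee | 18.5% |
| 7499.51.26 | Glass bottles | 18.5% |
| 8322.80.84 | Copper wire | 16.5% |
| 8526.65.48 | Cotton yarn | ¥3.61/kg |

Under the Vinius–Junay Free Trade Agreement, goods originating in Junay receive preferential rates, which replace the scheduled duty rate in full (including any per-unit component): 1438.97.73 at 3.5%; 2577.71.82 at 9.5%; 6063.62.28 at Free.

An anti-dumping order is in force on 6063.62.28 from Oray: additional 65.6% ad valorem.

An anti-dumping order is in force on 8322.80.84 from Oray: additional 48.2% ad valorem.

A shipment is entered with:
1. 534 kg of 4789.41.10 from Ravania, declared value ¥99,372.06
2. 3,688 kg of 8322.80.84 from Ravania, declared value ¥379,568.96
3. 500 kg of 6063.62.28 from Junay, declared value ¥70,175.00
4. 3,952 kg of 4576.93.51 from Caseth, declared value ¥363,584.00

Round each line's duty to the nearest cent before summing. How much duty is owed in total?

¥95,116.04

Line 1 (4789.41.10, Ravania, 534 kg, ¥99,372.06):
Base rate for 4789.41.10 is ¥7.70/kg.
Duty = 534 × ¥7.70 = ¥4,111.80.
Line 2 (8322.80.84, Ravania, 3,688 kg, ¥379,568.96):
Base rate for 8322.80.84 is 16.5%.
The additional-duty order on 8322.80.84 targets Oray, not Ravania; it does not apply.
Duty = ¥379,568.96 × 16.5% = ¥62,628.88.
Line 3 (6063.62.28, Junay, 500 kg, ¥70,175.00):
Base rate for 6063.62.28 is 18.5%.
Origin Junay qualifies under the Vinius–Junay agreement and 6063.62.28 is covered: preferential rate Free applies instead.
The additional-duty order on 6063.62.28 targets Oray, not Junay; it does not apply.
Duty = ¥70,175.00 × 0% = ¥0.00.
Line 4 (4576.93.51, Caseth, 3,952 kg, ¥363,584.00):
Base rate for 4576.93.51 is ¥7.18/kg.
Duty = 3,952 × ¥7.18 = ¥28,375.36.
Total = ¥4,111.80 + ¥62,628.88 + ¥0.00 + ¥28,375.36 = ¥95,116.04.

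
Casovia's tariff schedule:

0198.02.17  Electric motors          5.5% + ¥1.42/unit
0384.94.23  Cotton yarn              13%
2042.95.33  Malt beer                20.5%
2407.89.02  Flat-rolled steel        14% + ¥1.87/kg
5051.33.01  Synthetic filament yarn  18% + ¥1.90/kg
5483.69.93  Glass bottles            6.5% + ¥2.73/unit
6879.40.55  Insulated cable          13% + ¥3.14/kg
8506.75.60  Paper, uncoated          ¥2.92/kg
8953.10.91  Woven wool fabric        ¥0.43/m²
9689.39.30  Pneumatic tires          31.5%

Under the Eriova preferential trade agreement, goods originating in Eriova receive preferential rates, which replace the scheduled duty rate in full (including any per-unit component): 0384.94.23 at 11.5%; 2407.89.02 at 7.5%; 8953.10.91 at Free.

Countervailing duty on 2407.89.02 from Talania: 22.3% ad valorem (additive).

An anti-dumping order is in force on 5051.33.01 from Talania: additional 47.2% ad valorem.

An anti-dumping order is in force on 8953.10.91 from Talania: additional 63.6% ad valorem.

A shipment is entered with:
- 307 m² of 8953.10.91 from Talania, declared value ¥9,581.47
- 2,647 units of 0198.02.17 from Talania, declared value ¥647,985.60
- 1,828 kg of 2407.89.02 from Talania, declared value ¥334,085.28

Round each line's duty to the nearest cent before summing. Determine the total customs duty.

Line 1 (8953.10.91, Talania, 307 m², ¥9,581.47):
Base rate for 8953.10.91 is ¥0.43/m².
8953.10.91 has an FTA preferential rate, but origin Talania is not Eriova; base rate stands.
Additional duty on 8953.10.91 from Talania: +63.6% ad valorem. Applied ad valorem rate = 63.6%.
Duty = ¥9,581.47 × 63.6% + 307 × ¥0.43 = ¥6,225.82.
Line 2 (0198.02.17, Talania, 2,647 units, ¥647,985.60):
Base rate for 0198.02.17 is 5.5% + ¥1.42/unit.
Duty = ¥647,985.60 × 5.5% + 2,647 × ¥1.42 = ¥39,397.95.
Line 3 (2407.89.02, Talania, 1,828 kg, ¥334,085.28):
Base rate for 2407.89.02 is 14% + ¥1.87/kg.
2407.89.02 has an FTA preferential rate, but origin Talania is not Eriova; base rate stands.
Additional duty on 2407.89.02 from Talania: +22.3%. Applied ad valorem rate: 14% + 22.3% = 36.3%.
Duty = ¥334,085.28 × 36.3% + 1,828 × ¥1.87 = ¥124,691.32.
Total = ¥6,225.82 + ¥39,397.95 + ¥124,691.32 = ¥170,315.09.

¥170,315.09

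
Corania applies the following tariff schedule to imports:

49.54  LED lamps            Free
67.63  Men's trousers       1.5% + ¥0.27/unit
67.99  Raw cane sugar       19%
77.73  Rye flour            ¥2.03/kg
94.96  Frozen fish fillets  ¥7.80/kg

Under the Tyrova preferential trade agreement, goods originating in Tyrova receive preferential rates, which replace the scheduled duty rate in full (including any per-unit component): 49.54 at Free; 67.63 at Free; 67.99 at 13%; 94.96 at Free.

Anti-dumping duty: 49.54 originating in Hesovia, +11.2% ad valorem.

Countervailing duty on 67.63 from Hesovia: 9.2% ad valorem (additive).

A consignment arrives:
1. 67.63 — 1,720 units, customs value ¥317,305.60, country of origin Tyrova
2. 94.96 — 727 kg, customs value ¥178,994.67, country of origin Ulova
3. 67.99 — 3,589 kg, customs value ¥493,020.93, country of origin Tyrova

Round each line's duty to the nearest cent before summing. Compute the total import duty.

¥69,763.32

Line 1 (67.63, Tyrova, 1,720 units, ¥317,305.60):
Base rate for 67.63 is 1.5% + ¥0.27/unit.
Origin Tyrova qualifies under the Corania–Tyrova agreement and 67.63 is covered: preferential rate Free applies instead.
The additional-duty order on 67.63 targets Hesovia, not Tyrova; it does not apply.
Duty = ¥317,305.60 × 0% = ¥0.00.
Line 2 (94.96, Ulova, 727 kg, ¥178,994.67):
Base rate for 94.96 is ¥7.80/kg.
94.96 has an FTA preferential rate, but origin Ulova is not Tyrova; base rate stands.
Duty = 727 × ¥7.80 = ¥5,670.60.
Line 3 (67.99, Tyrova, 3,589 kg, ¥493,020.93):
Base rate for 67.99 is 19%.
Origin Tyrova qualifies under the Corania–Tyrova agreement and 67.99 is covered: preferential rate 13% applies instead.
Duty = ¥493,020.93 × 13% = ¥64,092.72.
Total = ¥0.00 + ¥5,670.60 + ¥64,092.72 = ¥69,763.32.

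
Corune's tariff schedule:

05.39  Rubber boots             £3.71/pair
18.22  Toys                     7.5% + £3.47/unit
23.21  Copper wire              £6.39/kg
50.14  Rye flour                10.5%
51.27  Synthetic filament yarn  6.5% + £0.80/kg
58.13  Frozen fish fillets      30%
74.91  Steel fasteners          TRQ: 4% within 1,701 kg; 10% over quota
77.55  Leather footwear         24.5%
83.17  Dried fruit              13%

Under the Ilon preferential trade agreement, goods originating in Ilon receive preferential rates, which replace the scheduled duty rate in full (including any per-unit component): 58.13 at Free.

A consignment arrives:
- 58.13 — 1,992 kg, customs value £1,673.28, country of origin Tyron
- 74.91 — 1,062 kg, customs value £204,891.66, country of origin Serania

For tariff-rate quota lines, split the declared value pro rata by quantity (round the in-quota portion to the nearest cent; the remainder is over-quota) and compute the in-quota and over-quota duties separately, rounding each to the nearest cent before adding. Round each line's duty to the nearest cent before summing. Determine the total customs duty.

£8,697.65

Line 1 (58.13, Tyron, 1,992 kg, £1,673.28):
Base rate for 58.13 is 30%.
58.13 has an FTA preferential rate, but origin Tyron is not Ilon; base rate stands.
Duty = £1,673.28 × 30% = £501.98.
Line 2 (74.91, Serania, 1,062 kg, £204,891.66):
Code 74.91 is under a tariff-rate quota (threshold 1,701 kg). Quantity 1,062 kg is within the quota, so the in-quota rate 4% applies to the full value.
Duty = £204,891.66 × 4% = £8,195.67.
Total = £501.98 + £8,195.67 = £8,697.65.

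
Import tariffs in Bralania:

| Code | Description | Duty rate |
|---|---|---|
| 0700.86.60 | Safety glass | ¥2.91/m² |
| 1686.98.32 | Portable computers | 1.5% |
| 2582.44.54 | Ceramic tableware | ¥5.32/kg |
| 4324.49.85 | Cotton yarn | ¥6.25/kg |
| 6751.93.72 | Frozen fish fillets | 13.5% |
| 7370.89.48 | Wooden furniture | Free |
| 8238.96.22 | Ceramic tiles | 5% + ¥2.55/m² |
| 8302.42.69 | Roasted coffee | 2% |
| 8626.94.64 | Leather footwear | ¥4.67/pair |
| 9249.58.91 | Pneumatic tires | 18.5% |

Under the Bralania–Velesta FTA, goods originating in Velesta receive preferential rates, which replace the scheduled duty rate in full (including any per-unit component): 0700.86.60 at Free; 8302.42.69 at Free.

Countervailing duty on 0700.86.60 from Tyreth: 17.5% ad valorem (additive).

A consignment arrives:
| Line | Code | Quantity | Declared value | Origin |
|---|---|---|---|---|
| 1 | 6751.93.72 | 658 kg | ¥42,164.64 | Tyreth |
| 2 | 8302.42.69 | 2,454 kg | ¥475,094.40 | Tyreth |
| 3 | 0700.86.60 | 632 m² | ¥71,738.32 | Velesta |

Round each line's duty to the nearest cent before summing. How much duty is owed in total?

¥15,194.12

Line 1 (6751.93.72, Tyreth, 658 kg, ¥42,164.64):
Base rate for 6751.93.72 is 13.5%.
Duty = ¥42,164.64 × 13.5% = ¥5,692.23.
Line 2 (8302.42.69, Tyreth, 2,454 kg, ¥475,094.40):
Base rate for 8302.42.69 is 2%.
8302.42.69 has an FTA preferential rate, but origin Tyreth is not Velesta; base rate stands.
Duty = ¥475,094.40 × 2% = ¥9,501.89.
Line 3 (0700.86.60, Velesta, 632 m², ¥71,738.32):
Base rate for 0700.86.60 is ¥2.91/m².
Origin Velesta qualifies under the Bralania–Velesta agreement and 0700.86.60 is covered: preferential rate Free applies instead.
The additional-duty order on 0700.86.60 targets Tyreth, not Velesta; it does not apply.
Duty = ¥71,738.32 × 0% = ¥0.00.
Total = ¥5,692.23 + ¥9,501.89 + ¥0.00 = ¥15,194.12.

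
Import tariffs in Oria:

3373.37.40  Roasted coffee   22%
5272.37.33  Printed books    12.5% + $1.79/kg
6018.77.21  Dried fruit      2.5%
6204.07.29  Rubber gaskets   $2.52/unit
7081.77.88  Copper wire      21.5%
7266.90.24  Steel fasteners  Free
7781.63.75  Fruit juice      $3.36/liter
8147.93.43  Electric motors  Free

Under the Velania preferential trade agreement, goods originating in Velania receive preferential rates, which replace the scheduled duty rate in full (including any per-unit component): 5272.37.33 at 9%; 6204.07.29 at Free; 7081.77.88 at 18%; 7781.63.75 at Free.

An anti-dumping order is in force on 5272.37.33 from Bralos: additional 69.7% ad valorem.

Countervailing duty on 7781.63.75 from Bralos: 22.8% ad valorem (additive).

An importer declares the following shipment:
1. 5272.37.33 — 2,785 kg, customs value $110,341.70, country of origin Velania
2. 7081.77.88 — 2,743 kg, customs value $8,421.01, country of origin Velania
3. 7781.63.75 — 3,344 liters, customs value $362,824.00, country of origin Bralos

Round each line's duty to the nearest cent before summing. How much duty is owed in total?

$105,406.24

Line 1 (5272.37.33, Velania, 2,785 kg, $110,341.70):
Base rate for 5272.37.33 is 12.5% + $1.79/kg.
Origin Velania qualifies under the Oria–Velania agreement and 5272.37.33 is covered: preferential rate 9% applies instead.
The additional-duty order on 5272.37.33 targets Bralos, not Velania; it does not apply.
Duty = $110,341.70 × 9% = $9,930.75.
Line 2 (7081.77.88, Velania, 2,743 kg, $8,421.01):
Base rate for 7081.77.88 is 21.5%.
Origin Velania qualifies under the Oria–Velania agreement and 7081.77.88 is covered: preferential rate 18% applies instead.
Duty = $8,421.01 × 18% = $1,515.78.
Line 3 (7781.63.75, Bralos, 3,344 liters, $362,824.00):
Base rate for 7781.63.75 is $3.36/liter.
7781.63.75 has an FTA preferential rate, but origin Bralos is not Velania; base rate stands.
Additional duty on 7781.63.75 from Bralos: +22.8% ad valorem. Applied ad valorem rate = 22.8%.
Duty = $362,824.00 × 22.8% + 3,344 × $3.36 = $93,959.71.
Total = $9,930.75 + $1,515.78 + $93,959.71 = $105,406.24.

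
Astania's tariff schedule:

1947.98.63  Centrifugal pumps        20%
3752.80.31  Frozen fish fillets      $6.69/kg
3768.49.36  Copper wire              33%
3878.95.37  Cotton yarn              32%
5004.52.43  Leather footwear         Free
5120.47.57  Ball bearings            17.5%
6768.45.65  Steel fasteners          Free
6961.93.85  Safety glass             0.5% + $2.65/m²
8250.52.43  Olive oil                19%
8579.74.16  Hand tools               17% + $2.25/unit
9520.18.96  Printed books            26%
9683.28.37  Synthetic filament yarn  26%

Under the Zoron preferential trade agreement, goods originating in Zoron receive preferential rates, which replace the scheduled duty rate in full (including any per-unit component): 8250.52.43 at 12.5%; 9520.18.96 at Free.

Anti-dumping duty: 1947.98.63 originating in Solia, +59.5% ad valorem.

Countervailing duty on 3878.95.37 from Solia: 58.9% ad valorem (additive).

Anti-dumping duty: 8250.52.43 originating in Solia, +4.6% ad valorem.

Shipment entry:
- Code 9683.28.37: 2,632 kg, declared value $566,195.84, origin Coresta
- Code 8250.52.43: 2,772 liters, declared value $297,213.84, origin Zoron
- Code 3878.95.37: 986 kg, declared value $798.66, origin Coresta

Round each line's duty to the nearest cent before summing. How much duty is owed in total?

Line 1 (9683.28.37, Coresta, 2,632 kg, $566,195.84):
Base rate for 9683.28.37 is 26%.
Duty = $566,195.84 × 26% = $147,210.92.
Line 2 (8250.52.43, Zoron, 2,772 liters, $297,213.84):
Base rate for 8250.52.43 is 19%.
Origin Zoron qualifies under the Astania–Zoron agreement and 8250.52.43 is covered: preferential rate 12.5% applies instead.
The additional-duty order on 8250.52.43 targets Solia, not Zoron; it does not apply.
Duty = $297,213.84 × 12.5% = $37,151.73.
Line 3 (3878.95.37, Coresta, 986 kg, $798.66):
Base rate for 3878.95.37 is 32%.
The additional-duty order on 3878.95.37 targets Solia, not Coresta; it does not apply.
Duty = $798.66 × 32% = $255.57.
Total = $147,210.92 + $37,151.73 + $255.57 = $184,618.22.

$184,618.22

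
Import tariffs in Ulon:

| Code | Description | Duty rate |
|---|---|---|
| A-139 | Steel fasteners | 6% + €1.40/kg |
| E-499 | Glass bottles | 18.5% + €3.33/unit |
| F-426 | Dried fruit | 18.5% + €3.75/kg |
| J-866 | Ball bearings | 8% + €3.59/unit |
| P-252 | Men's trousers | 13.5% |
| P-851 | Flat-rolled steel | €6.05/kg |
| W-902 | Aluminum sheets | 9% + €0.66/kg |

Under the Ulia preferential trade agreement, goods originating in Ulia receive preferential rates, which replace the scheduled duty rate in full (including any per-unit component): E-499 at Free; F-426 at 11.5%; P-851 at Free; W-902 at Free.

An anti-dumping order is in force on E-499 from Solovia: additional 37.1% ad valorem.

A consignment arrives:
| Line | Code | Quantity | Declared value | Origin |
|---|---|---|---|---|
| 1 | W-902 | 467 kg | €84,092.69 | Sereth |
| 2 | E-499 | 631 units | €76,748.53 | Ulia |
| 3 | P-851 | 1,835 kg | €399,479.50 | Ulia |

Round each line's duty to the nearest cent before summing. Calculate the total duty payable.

€7,876.56

Line 1 (W-902, Sereth, 467 kg, €84,092.69):
Base rate for W-902 is 9% + €0.66/kg.
W-902 has an FTA preferential rate, but origin Sereth is not Ulia; base rate stands.
Duty = €84,092.69 × 9% + 467 × €0.66 = €7,876.56.
Line 2 (E-499, Ulia, 631 units, €76,748.53):
Base rate for E-499 is 18.5% + €3.33/unit.
Origin Ulia qualifies under the Ulon–Ulia agreement and E-499 is covered: preferential rate Free applies instead.
The additional-duty order on E-499 targets Solovia, not Ulia; it does not apply.
Duty = €76,748.53 × 0% = €0.00.
Line 3 (P-851, Ulia, 1,835 kg, €399,479.50):
Base rate for P-851 is €6.05/kg.
Origin Ulia qualifies under the Ulon–Ulia agreement and P-851 is covered: preferential rate Free applies instead.
Duty = €399,479.50 × 0% = €0.00.
Total = €7,876.56 + €0.00 + €0.00 = €7,876.56.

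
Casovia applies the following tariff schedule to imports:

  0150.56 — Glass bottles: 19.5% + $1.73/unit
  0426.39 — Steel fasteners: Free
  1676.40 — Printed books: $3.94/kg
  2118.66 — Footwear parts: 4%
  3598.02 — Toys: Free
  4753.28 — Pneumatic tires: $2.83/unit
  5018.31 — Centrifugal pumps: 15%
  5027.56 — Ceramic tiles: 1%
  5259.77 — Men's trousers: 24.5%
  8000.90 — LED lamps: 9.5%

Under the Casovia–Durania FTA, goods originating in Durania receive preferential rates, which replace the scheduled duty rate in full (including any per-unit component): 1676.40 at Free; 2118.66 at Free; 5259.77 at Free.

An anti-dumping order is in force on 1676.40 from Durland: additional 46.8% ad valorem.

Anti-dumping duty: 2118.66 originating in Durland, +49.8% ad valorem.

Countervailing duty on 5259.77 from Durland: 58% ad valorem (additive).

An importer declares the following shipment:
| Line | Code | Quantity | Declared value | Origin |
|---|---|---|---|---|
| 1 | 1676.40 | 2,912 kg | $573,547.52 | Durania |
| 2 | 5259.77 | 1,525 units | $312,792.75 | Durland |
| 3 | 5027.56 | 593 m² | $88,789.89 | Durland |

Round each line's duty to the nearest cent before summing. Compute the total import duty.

$258,941.92

Line 1 (1676.40, Durania, 2,912 kg, $573,547.52):
Base rate for 1676.40 is $3.94/kg.
Origin Durania qualifies under the Casovia–Durania agreement and 1676.40 is covered: preferential rate Free applies instead.
The additional-duty order on 1676.40 targets Durland, not Durania; it does not apply.
Duty = $573,547.52 × 0% = $0.00.
Line 2 (5259.77, Durland, 1,525 units, $312,792.75):
Base rate for 5259.77 is 24.5%.
5259.77 has an FTA preferential rate, but origin Durland is not Durania; base rate stands.
Additional duty on 5259.77 from Durland: +58%. Applied ad valorem rate: 24.5% + 58% = 82.5%.
Duty = $312,792.75 × 82.5% = $258,054.02.
Line 3 (5027.56, Durland, 593 m², $88,789.89):
Base rate for 5027.56 is 1%.
Duty = $88,789.89 × 1% = $887.90.
Total = $0.00 + $258,054.02 + $887.90 = $258,941.92.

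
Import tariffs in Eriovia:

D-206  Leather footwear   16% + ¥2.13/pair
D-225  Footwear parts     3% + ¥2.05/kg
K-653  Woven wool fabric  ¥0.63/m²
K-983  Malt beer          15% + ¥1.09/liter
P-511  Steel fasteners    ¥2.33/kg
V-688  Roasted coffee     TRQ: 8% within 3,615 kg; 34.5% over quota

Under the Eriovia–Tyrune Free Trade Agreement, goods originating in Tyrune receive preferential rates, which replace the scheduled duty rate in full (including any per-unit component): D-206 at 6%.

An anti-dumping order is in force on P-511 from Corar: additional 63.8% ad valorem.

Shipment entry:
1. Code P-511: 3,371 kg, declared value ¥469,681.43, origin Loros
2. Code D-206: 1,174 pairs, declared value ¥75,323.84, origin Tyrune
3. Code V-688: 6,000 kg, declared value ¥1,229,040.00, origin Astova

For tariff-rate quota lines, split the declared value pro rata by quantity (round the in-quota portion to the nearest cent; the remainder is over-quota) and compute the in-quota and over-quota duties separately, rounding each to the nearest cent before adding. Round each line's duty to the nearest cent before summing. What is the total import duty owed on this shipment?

¥240,161.06

Line 1 (P-511, Loros, 3,371 kg, ¥469,681.43):
Base rate for P-511 is ¥2.33/kg.
The additional-duty order on P-511 targets Corar, not Loros; it does not apply.
Duty = 3,371 × ¥2.33 = ¥7,854.43.
Line 2 (D-206, Tyrune, 1,174 pairs, ¥75,323.84):
Base rate for D-206 is 16% + ¥2.13/pair.
Origin Tyrune qualifies under the Eriovia–Tyrune agreement and D-206 is covered: preferential rate 6% applies instead.
Duty = ¥75,323.84 × 6% = ¥4,519.43.
Line 3 (V-688, Astova, 6,000 kg, ¥1,229,040.00):
Code V-688 is under a tariff-rate quota (threshold 3,615 kg). In-quota: 3,615 kg at 8%; over-quota: 2,385 kg at 34.5%.
Pro-rata value split: in-quota = ¥1,229,040.00 × 3,615/6,000 = ¥740,496.60; over-quota = ¥1,229,040.00 − ¥740,496.60 = ¥488,543.40.
In-quota duty = ¥740,496.60 × 8% = ¥59,239.73. Over-quota duty = ¥488,543.40 × 34.5% = ¥168,547.47.
Line duty = ¥59,239.73 + ¥168,547.47 = ¥227,787.20.
Total = ¥7,854.43 + ¥4,519.43 + ¥227,787.20 = ¥240,161.06.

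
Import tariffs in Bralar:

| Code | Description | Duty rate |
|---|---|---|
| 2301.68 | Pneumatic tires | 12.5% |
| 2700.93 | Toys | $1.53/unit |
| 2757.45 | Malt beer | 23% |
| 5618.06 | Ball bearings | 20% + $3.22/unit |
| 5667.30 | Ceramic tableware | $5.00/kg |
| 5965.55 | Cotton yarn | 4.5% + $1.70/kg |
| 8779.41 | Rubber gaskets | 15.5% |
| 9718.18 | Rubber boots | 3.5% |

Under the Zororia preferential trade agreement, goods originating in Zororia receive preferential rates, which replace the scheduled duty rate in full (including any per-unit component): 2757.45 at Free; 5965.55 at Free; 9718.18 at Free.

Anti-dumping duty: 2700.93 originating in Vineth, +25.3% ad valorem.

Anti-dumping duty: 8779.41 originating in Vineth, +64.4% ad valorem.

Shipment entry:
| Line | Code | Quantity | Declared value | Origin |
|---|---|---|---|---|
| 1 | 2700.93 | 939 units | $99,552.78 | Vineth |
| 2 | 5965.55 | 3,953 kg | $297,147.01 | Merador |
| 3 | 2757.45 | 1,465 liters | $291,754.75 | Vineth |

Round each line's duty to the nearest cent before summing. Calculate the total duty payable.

Line 1 (2700.93, Vineth, 939 units, $99,552.78):
Base rate for 2700.93 is $1.53/unit.
Additional duty on 2700.93 from Vineth: +25.3% ad valorem. Applied ad valorem rate = 25.3%.
Duty = $99,552.78 × 25.3% + 939 × $1.53 = $26,623.52.
Line 2 (5965.55, Merador, 3,953 kg, $297,147.01):
Base rate for 5965.55 is 4.5% + $1.70/kg.
5965.55 has an FTA preferential rate, but origin Merador is not Zororia; base rate stands.
Duty = $297,147.01 × 4.5% + 3,953 × $1.70 = $20,091.72.
Line 3 (2757.45, Vineth, 1,465 liters, $291,754.75):
Base rate for 2757.45 is 23%.
2757.45 has an FTA preferential rate, but origin Vineth is not Zororia; base rate stands.
Duty = $291,754.75 × 23% = $67,103.59.
Total = $26,623.52 + $20,091.72 + $67,103.59 = $113,818.83.

$113,818.83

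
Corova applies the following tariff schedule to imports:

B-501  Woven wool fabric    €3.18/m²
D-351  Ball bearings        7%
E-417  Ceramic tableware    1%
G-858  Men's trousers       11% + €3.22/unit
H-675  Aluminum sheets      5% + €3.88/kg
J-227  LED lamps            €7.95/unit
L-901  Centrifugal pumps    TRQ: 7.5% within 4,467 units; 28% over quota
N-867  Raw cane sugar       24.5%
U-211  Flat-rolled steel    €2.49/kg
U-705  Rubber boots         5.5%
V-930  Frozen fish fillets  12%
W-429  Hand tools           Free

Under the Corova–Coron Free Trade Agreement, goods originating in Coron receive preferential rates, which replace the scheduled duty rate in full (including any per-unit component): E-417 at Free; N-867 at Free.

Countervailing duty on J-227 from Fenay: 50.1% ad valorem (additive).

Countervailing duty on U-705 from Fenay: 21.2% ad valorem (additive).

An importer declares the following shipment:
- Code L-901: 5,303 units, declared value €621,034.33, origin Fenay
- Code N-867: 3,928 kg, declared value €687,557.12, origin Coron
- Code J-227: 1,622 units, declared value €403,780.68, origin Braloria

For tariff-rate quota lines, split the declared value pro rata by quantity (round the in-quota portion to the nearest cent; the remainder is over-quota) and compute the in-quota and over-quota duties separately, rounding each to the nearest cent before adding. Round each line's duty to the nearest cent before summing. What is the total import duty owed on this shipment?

Line 1 (L-901, Fenay, 5,303 units, €621,034.33):
Code L-901 is under a tariff-rate quota (threshold 4,467 units). In-quota: 4,467 units at 7.5%; over-quota: 836 units at 28%.
Pro-rata value split: in-quota = €621,034.33 × 4,467/5,303 = €523,130.37; over-quota = €621,034.33 − €523,130.37 = €97,903.96.
In-quota duty = €523,130.37 × 7.5% = €39,234.78. Over-quota duty = €97,903.96 × 28% = €27,413.11.
Line duty = €39,234.78 + €27,413.11 = €66,647.89.
Line 2 (N-867, Coron, 3,928 kg, €687,557.12):
Base rate for N-867 is 24.5%.
Origin Coron qualifies under the Corova–Coron agreement and N-867 is covered: preferential rate Free applies instead.
Duty = €687,557.12 × 0% = €0.00.
Line 3 (J-227, Braloria, 1,622 units, €403,780.68):
Base rate for J-227 is €7.95/unit.
The additional-duty order on J-227 targets Fenay, not Braloria; it does not apply.
Duty = 1,622 × €7.95 = €12,894.90.
Total = €66,647.89 + €0.00 + €12,894.90 = €79,542.79.

€79,542.79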